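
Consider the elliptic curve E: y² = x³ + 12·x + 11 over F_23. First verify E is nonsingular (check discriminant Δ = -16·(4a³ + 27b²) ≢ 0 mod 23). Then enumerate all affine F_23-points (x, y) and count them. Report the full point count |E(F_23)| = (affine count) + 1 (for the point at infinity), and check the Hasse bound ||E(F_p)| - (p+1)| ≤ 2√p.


Affine points = {(1, 1), (1, 22), (4, 10), (4, 13), (5, 9), (5, 14), (6, 0), (7, 1), (7, 22), (10, 2), (10, 21), (11, 5), (11, 18), (13, 8), (13, 15), (14, 5), (14, 18), (15, 1), (15, 22), (21, 5), (21, 18)}; affine count = 21; |E(F_23)| = 22.

Discriminant check: Δ ∝ 4a³ + 27b² = 4·12³ + 27·11² = 4·1728 + 27·121 ≡ 13 (mod 23). Nonzero ⇒ E is nonsingular.
For each x ∈ F_23, compute rhs = x³ + 12·x + 11 mod 23, then count y ∈ F_23 with y² ≡ rhs.
  x = 0: rhs = 11, matching y values: none (0 points).
  x = 1: rhs = 1, matching y values: 1, 22 (2 points).
  x = 2: rhs = 20, matching y values: none (0 points).
  x = 3: rhs = 5, matching y values: none (0 points).
  x = 4: rhs = 8, matching y values: 10, 13 (2 points).
  x = 5: rhs = 12, matching y values: 9, 14 (2 points).
  x = 6: rhs = 0, matching y values: 0 (1 points).
  x = 7: rhs = 1, matching y values: 1, 22 (2 points).
  x = 8: rhs = 21, matching y values: none (0 points).
  x = 9: rhs = 20, matching y values: none (0 points).
  x = 10: rhs = 4, matching y values: 2, 21 (2 points).
  x = 11: rhs = 2, matching y values: 5, 18 (2 points).
  x = 12: rhs = 20, matching y values: none (0 points).
  x = 13: rhs = 18, matching y values: 8, 15 (2 points).
  x = 14: rhs = 2, matching y values: 5, 18 (2 points).
  x = 15: rhs = 1, matching y values: 1, 22 (2 points).
  x = 16: rhs = 21, matching y values: none (0 points).
  x = 17: rhs = 22, matching y values: none (0 points).
  x = 18: rhs = 10, matching y values: none (0 points).
  x = 19: rhs = 14, matching y values: none (0 points).
  x = 20: rhs = 17, matching y values: none (0 points).
  x = 21: rhs = 2, matching y values: 5, 18 (2 points).
  x = 22: rhs = 21, matching y values: none (0 points).
Total affine count: 21.
Full point count |E(F_23)| = 21 + 1 = 22.
Hasse bound: |22 − (23+1)| = |-2| = 2 ≤ 2√23 ≈ 9.5917 ✓.


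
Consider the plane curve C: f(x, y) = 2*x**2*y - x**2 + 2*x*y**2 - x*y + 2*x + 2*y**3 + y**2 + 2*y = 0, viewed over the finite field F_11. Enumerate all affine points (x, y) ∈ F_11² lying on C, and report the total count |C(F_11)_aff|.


Affine F_11-points: {(0, 0), (1, 5), (2, 0), (2, 6), (2, 8), (3, 3), (4, 1), (6, 5), (6, 8), (9, 3), (10, 9), (10, 10)}; count = 12.

For each of the 121 pairs (x, y) ∈ F_11², evaluate f(x, y) mod 11. Record the zeros.
  x = 0: [0↦0, 1↦5, 2↦2, 3↦3, 4↦9, 5↦10, 6↦7, 7↦1, 8↦4, 9↦6, 10↦8]  zeros at y ∈ {0}
  x = 1: [0↦1, 1↦9, 2↦2, 3↦3, 4↦2, 5↦0, 6↦9, 7↦8, 8↦9, 9↦2, 10↦10]  zeros at y ∈ {5}
  x = 2: [0↦0, 1↦4, 2↦8, 3↦2, 4↦9, 5↦8, 6↦0, 7↦8, 8↦0, 9↦10, 10↦6]  zeros at y ∈ {0, 6, 8}
  x = 3: [0↦8, 1↦1, 2↦9, 3↦0, 4↦8, 5↦1, 6↦2, 7↦1, 8↦10, 9↦8, 10↦7]  zeros at y ∈ {3}
  x = 4: [0↦3, 1↦0, 2↦5, 3↦8, 4↦10, 5↦1, 6↦4, 7↦9, 8↦6, 9↦7, 10↦2]  zeros at y ∈ {1}
  x = 5: [0↦7, 1↦1, 2↦7, 3↦4, 4↦4, 5↦8, 6↦6, 7↦10, 8↦10, 9↦7, 10↦2]  zeros at y ∈ ∅
  x = 6: [0↦9, 1↦4, 2↦4, 3↦10, 4↦1, 5↦0, 6↦8, 7↦4, 8↦0, 9↦8, 10↦7]  zeros at y ∈ {5, 8}
  x = 7: [0↦9, 1↦9, 2↦7, 3↦4, 4↦1, 5↦10, 6↦10, 7↦2, 8↦9, 9↦10, 10↦6]  zeros at y ∈ ∅
  x = 8: [0↦7, 1↦5, 2↦5, 3↦8, 4↦4, 5↦5, 6↦1, 7↦4, 8↦4, 9↦2, 10↦10]  zeros at y ∈ ∅
  x = 9: [0↦3, 1↦3, 2↦9, 3↦0, 4↦10, 5↦7, 6↦3, 7↦10, 8↦7, 9↦6, 10↦8]  zeros at y ∈ {3}
  x = 10: [0↦8, 1↦3, 2↦8, 3↦2, 4↦8, 5↦5, 6↦5, 7↦9, 8↦7, 9↦0, 10↦0]  zeros at y ∈ {9, 10}
Collecting zeros: affine points = {(0, 0), (1, 5), (2, 0), (2, 6), (2, 8), (3, 3), (4, 1), (6, 5), (6, 8), (9, 3), (10, 9), (10, 10)}.
Total count |C(F_11)_aff| = 12.


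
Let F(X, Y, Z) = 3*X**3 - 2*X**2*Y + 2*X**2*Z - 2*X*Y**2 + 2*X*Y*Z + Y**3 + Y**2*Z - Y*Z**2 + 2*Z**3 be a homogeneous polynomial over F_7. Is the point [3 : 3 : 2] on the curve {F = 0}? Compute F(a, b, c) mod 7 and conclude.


F(3,3,2) ≡ 3 (mod 7); P is NOT on the curve.

Evaluate F(3, 3, 2) term-by-term (mod 7).
  3*X**3 ↦ 3·27·1·1 = 81
  -2*X**2*Y ↦ -2·9·3·1 = -54
  2*X**2*Z ↦ 2·9·1·2 = 36
  -2*X*Y**2 ↦ -2·3·9·1 = -54
  2*X*Y*Z ↦ 2·3·3·2 = 36
  Y**3 ↦ 1·1·27·1 = 27
  Y**2*Z ↦ 1·1·9·2 = 18
  -Y*Z**2 ↦ -1·1·3·4 = -12
  2*Z**3 ↦ 2·1·1·8 = 16
Sum: F(3, 3, 2) = (81) + (-54) + (36) + (-54) + (36) + (27) + (18) + (-12) + (16) = 94.
Reducing mod 7: 94 ≡ 3 (mod 7).
Since F(a, b, c) ≡ 3 ≠ 0 (mod 7), P does NOT lie on the curve.


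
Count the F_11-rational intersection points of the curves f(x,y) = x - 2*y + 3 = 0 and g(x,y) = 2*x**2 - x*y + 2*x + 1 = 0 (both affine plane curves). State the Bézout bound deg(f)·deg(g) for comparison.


Common zeros: ∅; count = 0; Bézout bound = 2.

deg(f) = 1, deg(g) = 2, so Bézout bound = 2.
Scan x ∈ F_11. For each x, list the y ∈ F_11 with f(x, y) ≡ 0 and those with g(x, y) ≡ 0 (mod 11); the common zeros in that column are the intersection.
  x = 0: f ≡ 0 at y ∈ {7}; g ≡ 0 at y ∈ ∅; common: ∅.
  x = 1: f ≡ 0 at y ∈ {2}; g ≡ 0 at y ∈ {5}; common: ∅.
  x = 2: f ≡ 0 at y ∈ {8}; g ≡ 0 at y ∈ {1}; common: ∅.
  x = 3: f ≡ 0 at y ∈ {3}; g ≡ 0 at y ∈ {1}; common: ∅.
  x = 4: f ≡ 0 at y ∈ {9}; g ≡ 0 at y ∈ {2}; common: ∅.
  x = 5: f ≡ 0 at y ∈ {4}; g ≡ 0 at y ∈ {10}; common: ∅.
  x = 6: f ≡ 0 at y ∈ {10}; g ≡ 0 at y ∈ {5}; common: ∅.
  x = 7: f ≡ 0 at y ∈ {5}; g ≡ 0 at y ∈ {2}; common: ∅.
  x = 8: f ≡ 0 at y ∈ {0}; g ≡ 0 at y ∈ {3}; common: ∅.
  x = 9: f ≡ 0 at y ∈ {6}; g ≡ 0 at y ∈ {3}; common: ∅.
  x = 10: f ≡ 0 at y ∈ {1}; g ≡ 0 at y ∈ {10}; common: ∅.
Collecting: common zeros = ∅, so the count is 0.
Comparison with the Bézout bound: 0 ≤ 2 = deg(f)·deg(g), as expected for curves with no common component (the affine F_11-count falls short of the bound because intersections may lie at infinity, over extension fields, or carry multiplicity).


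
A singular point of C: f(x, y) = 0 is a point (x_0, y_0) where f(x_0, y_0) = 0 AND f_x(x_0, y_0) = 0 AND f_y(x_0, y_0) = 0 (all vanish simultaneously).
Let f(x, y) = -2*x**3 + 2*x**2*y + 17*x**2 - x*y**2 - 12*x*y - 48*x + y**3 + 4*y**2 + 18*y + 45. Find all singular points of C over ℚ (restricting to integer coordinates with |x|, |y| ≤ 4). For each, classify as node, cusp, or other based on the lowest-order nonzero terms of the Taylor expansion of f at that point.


Singular points: {(3, 0)}; classification: node.

Compute partial derivatives:
  f_x = -6*x**2 + 4*x*y + 34*x - y**2 - 12*y - 48.
  f_y = 2*x**2 - 2*x*y - 12*x + 3*y**2 + 8*y + 18.
Scan x_0 ∈ {−4, ..., 4}. For each x_0, f_y(x_0, y) is a polynomial in y; find its integer roots y ∈ {−4, ..., 4}, then test f_x and f at those candidates.
  x = -4: f_y(-4, y) = 3*y**2 + 16*y + 98; no integer root y with |y| ≤ 4.
  x = -3: f_y(-3, y) = 3*y**2 + 14*y + 72; no integer root y with |y| ≤ 4.
  x = -2: f_y(-2, y) = 3*y**2 + 12*y + 50; no integer root y with |y| ≤ 4.
  x = -1: f_y(-1, y) = 3*y**2 + 10*y + 32; no integer root y with |y| ≤ 4.
  x = 0: f_y(0, y) = 3*y**2 + 8*y + 18; no integer root y with |y| ≤ 4.
  x = 1: f_y(1, y) = 3*y**2 + 6*y + 8; no integer root y with |y| ≤ 4.
  x = 2: f_y(2, y) = 3*y**2 + 4*y + 2; no integer root y with |y| ≤ 4.
  x = 3: f_y(3, y) = 3*y**2 + 2*y; vanishes at y ∈ {0}. (3, 0): f_x = 0, f = 0 — SINGULAR.
  x = 4: f_y(4, y) = 3*y**2 + 2; no integer root y with |y| ≤ 4.
Only singular point on the grid: (3, 0).
Classify: substitute x = 3 + u, y = 0 + v and expand: f = -2*u**3 + 2*u**2*v - u**2 - u*v**2 + v**3 + v**2.
No constant or linear terms (consistent with a singular point). Quadratic part: -u**2 + v**2. Cubic part: -2*u**3 + 2*u**2*v - u*v**2 + v**3.
The quadratic part v**2 - u**2 = (v − u)(v + u) splits into two distinct linear factors, so there are two distinct tangent lines y − 0 = ±(x − 3) — this is a node (ordinary double point).
Classification: node.


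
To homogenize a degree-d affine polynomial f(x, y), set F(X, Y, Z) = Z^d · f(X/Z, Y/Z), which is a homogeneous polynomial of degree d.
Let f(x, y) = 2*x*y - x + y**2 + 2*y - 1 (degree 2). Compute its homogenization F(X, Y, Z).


F(X, Y, Z) = 2*X*Y - X*Z + Y**2 + 2*Y*Z - Z**2

deg(f) = 2.
Substitute x = X/Z, y = Y/Z into f, then multiply by Z^2.
  monomial 2·x^1·y^1 ↦ 2·X^1·Y^1·Z^0.
  monomial -1·x^1·y^0 ↦ -1·X^1·Y^0·Z^1.
  monomial 1·x^0·y^2 ↦ 1·X^0·Y^2·Z^0.
  monomial 2·x^0·y^1 ↦ 2·X^0·Y^1·Z^1.
  monomial -1·x^0·y^0 ↦ -1·X^0·Y^0·Z^2.
Collecting: F(X, Y, Z) = 2*X*Y - X*Z + Y**2 + 2*Y*Z - Z**2.


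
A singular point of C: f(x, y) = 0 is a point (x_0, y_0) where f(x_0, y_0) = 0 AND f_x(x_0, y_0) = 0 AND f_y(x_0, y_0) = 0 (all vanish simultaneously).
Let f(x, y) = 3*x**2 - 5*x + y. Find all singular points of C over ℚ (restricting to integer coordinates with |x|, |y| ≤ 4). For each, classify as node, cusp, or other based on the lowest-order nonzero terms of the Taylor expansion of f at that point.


No singular points in the scanned grid; C is smooth there.

Compute partial derivatives:
  f_x = 6*x - 5.
  f_y = 1.
f_y = 1 is a nonzero constant, so f_y never vanishes: no point (x, y) can satisfy f = f_x = f_y = 0. In particular no (x, y) ∈ {−4, ..., 4}² is singular; the curve is smooth.


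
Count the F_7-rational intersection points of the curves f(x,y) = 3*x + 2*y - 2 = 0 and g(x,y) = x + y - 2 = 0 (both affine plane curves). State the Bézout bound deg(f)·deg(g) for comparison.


Common zeros: {(5, 4)}; count = 1; Bézout bound = 1.

deg(f) = 1, deg(g) = 1, so Bézout bound = 1.
Scan x ∈ F_7. For each x, list the y ∈ F_7 with f(x, y) ≡ 0 and those with g(x, y) ≡ 0 (mod 7); the common zeros in that column are the intersection.
  x = 0: f ≡ 0 at y ∈ {1}; g ≡ 0 at y ∈ {2}; common: ∅.
  x = 1: f ≡ 0 at y ∈ {3}; g ≡ 0 at y ∈ {1}; common: ∅.
  x = 2: f ≡ 0 at y ∈ {5}; g ≡ 0 at y ∈ {0}; common: ∅.
  x = 3: f ≡ 0 at y ∈ {0}; g ≡ 0 at y ∈ {6}; common: ∅.
  x = 4: f ≡ 0 at y ∈ {2}; g ≡ 0 at y ∈ {5}; common: ∅.
  x = 5: f ≡ 0 at y ∈ {4}; g ≡ 0 at y ∈ {4}; common: {4}.
  x = 6: f ≡ 0 at y ∈ {6}; g ≡ 0 at y ∈ {3}; common: ∅.
Collecting: common zeros = {(5, 4)}, so the count is 1.
Comparison with the Bézout bound: 1 ≤ 1 = deg(f)·deg(g), as expected for curves with no common component (the bound is attained).


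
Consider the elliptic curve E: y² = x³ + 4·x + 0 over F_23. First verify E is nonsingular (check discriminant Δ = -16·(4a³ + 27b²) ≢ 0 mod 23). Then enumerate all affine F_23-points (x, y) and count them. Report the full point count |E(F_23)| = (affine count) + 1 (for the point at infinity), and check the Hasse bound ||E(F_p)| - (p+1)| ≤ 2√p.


Affine points = {(0, 0), (2, 4), (2, 19), (3, 4), (3, 19), (7, 7), (7, 16), (9, 11), (9, 12), (11, 8), (11, 15), (13, 8), (13, 15), (15, 10), (15, 13), (17, 6), (17, 17), (18, 4), (18, 19), (19, 9), (19, 14), (22, 8), (22, 15)}; affine count = 23; |E(F_23)| = 24.

Discriminant check: Δ ∝ 4a³ + 27b² = 4·4³ + 27·0² = 4·64 + 27·0 ≡ 3 (mod 23). Nonzero ⇒ E is nonsingular.
For each x ∈ F_23, compute rhs = x³ + 4·x + 0 mod 23, then count y ∈ F_23 with y² ≡ rhs.
  x = 0: rhs = 0, matching y values: 0 (1 points).
  x = 1: rhs = 5, matching y values: none (0 points).
  x = 2: rhs = 16, matching y values: 4, 19 (2 points).
  x = 3: rhs = 16, matching y values: 4, 19 (2 points).
  x = 4: rhs = 11, matching y values: none (0 points).
  x = 5: rhs = 7, matching y values: none (0 points).
  x = 6: rhs = 10, matching y values: none (0 points).
  x = 7: rhs = 3, matching y values: 7, 16 (2 points).
  x = 8: rhs = 15, matching y values: none (0 points).
  x = 9: rhs = 6, matching y values: 11, 12 (2 points).
  x = 10: rhs = 5, matching y values: none (0 points).
  x = 11: rhs = 18, matching y values: 8, 15 (2 points).
  x = 12: rhs = 5, matching y values: none (0 points).
  x = 13: rhs = 18, matching y values: 8, 15 (2 points).
  x = 14: rhs = 17, matching y values: none (0 points).
  x = 15: rhs = 8, matching y values: 10, 13 (2 points).
  x = 16: rhs = 20, matching y values: none (0 points).
  x = 17: rhs = 13, matching y values: 6, 17 (2 points).
  x = 18: rhs = 16, matching y values: 4, 19 (2 points).
  x = 19: rhs = 12, matching y values: 9, 14 (2 points).
  x = 20: rhs = 7, matching y values: none (0 points).
  x = 21: rhs = 7, matching y values: none (0 points).
  x = 22: rhs = 18, matching y values: 8, 15 (2 points).
Total affine count: 23.
Full point count |E(F_23)| = 23 + 1 = 24.
Hasse bound: |24 − (23+1)| = |0| = 0 ≤ 2√23 ≈ 9.5917 ✓.


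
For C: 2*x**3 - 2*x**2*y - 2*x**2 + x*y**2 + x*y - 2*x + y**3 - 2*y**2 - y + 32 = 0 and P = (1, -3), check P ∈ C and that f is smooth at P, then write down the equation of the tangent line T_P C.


Tangent line at P: 18*x + 31*y + 75 = 0.

Step 1: f(1, -3) = 0, so P lies on C.
Step 2: partial derivatives
  f_x(x, y) = 6*x**2 - 4*x*y - 4*x + y**2 + y - 2, f_y(x, y) = -2*x**2 + 2*x*y + x + 3*y**2 - 4*y - 1.
  f_x(P) = 18, f_y(P) = 31 (gradient nonzero, so P is smooth).
Step 3: tangent line at P: 18·(x − 1) + 31·(y − -3) = 0.
Expanding: 18*x + 31*y + 75 = 0.


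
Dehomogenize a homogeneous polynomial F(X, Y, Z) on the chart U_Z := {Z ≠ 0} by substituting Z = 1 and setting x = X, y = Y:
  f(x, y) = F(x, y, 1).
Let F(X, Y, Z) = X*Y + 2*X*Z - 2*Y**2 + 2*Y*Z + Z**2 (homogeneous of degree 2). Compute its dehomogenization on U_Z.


f(x, y) = x*y + 2*x - 2*y**2 + 2*y + 1

On U_Z we set Z = 1. Each monomial c·X^i·Y^j·Z^k in F becomes c·x^i·y^j·1^k = c·x^i·y^j.
Substituting Z = 1: F(X, Y, 1) = x*y + 2*x - 2*y**2 + 2*y + 1.
Note: deg(f) ≤ deg(F) = 2; strict inequality happens when F is divisible by Z (lost terms).


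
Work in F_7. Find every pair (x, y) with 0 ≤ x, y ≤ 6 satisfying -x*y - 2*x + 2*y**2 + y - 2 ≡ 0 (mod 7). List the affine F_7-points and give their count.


Affine F_7-points: {(1, 3), (1, 4), (2, 2), (5, 1), (6, 0), (6, 6)}; count = 6.

For each of the 49 pairs (x, y) ∈ F_7², evaluate f(x, y) mod 7. Record the zeros.
  x = 0: [0↦5, 1↦1, 2↦1, 3↦5, 4↦6, 5↦4, 6↦6]  zeros at y ∈ ∅
  x = 1: [0↦3, 1↦5, 2↦4, 3↦0, 4↦0, 5↦4, 6↦5]  zeros at y ∈ {3, 4}
  x = 2: [0↦1, 1↦2, 2↦0, 3↦2, 4↦1, 5↦4, 6↦4]  zeros at y ∈ {2}
  x = 3: [0↦6, 1↦6, 2↦3, 3↦4, 4↦2, 5↦4, 6↦3]  zeros at y ∈ ∅
  x = 4: [0↦4, 1↦3, 2↦6, 3↦6, 4↦3, 5↦4, 6↦2]  zeros at y ∈ ∅
  x = 5: [0↦2, 1↦0, 2↦2, 3↦1, 4↦4, 5↦4, 6↦1]  zeros at y ∈ {1}
  x = 6: [0↦0, 1↦4, 2↦5, 3↦3, 4↦5, 5↦4, 6↦0]  zeros at y ∈ {0, 6}
Collecting zeros: affine points = {(1, 3), (1, 4), (2, 2), (5, 1), (6, 0), (6, 6)}.
Total count |C(F_7)_aff| = 6.


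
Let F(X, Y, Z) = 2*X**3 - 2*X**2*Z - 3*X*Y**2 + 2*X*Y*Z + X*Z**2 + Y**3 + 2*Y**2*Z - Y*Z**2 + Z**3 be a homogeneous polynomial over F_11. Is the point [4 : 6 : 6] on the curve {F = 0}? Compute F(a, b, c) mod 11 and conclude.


F(4,6,6) ≡ 1 (mod 11); P is NOT on the curve.

Evaluate F(4, 6, 6) term-by-term (mod 11).
  2*X**3 ↦ 2·64·1·1 = 128
  -2*X**2*Z ↦ -2·16·1·6 = -192
  -3*X*Y**2 ↦ -3·4·36·1 = -432
  2*X*Y*Z ↦ 2·4·6·6 = 288
  X*Z**2 ↦ 1·4·1·36 = 144
  Y**3 ↦ 1·1·216·1 = 216
  2*Y**2*Z ↦ 2·1·36·6 = 432
  -Y*Z**2 ↦ -1·1·6·36 = -216
  Z**3 ↦ 1·1·1·216 = 216
Sum: F(4, 6, 6) = (128) + (-192) + (-432) + (288) + (144) + (216) + (432) + (-216) + (216) = 584.
Reducing mod 11: 584 ≡ 1 (mod 11).
Since F(a, b, c) ≡ 1 ≠ 0 (mod 11), P does NOT lie on the curve.


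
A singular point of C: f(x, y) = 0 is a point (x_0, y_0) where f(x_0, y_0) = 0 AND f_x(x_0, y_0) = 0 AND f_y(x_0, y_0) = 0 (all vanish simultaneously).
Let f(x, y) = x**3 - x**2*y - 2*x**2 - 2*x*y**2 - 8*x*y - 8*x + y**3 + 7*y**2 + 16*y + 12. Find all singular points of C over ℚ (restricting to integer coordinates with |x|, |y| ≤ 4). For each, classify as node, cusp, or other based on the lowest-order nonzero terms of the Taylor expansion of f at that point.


Singular points: {(0, -2)}; classification: cusp.

Compute partial derivatives:
  f_x = 3*x**2 - 2*x*y - 4*x - 2*y**2 - 8*y - 8.
  f_y = -x**2 - 4*x*y - 8*x + 3*y**2 + 14*y + 16.
Scan x_0 ∈ {−4, ..., 4}. For each x_0, f_y(x_0, y) is a polynomial in y; find its integer roots y ∈ {−4, ..., 4}, then test f_x and f at those candidates.
  x = -4: f_y(-4, y) = 3*y**2 + 30*y + 32; no integer root y with |y| ≤ 4.
  x = -3: f_y(-3, y) = 3*y**2 + 26*y + 31; no integer root y with |y| ≤ 4.
  x = -2: f_y(-2, y) = 3*y**2 + 22*y + 28; no integer root y with |y| ≤ 4.
  x = -1: f_y(-1, y) = 3*y**2 + 18*y + 23; no integer root y with |y| ≤ 4.
  x = 0: f_y(0, y) = 3*y**2 + 14*y + 16; vanishes at y ∈ {-2}. (0, -2): f_x = 0, f = 0 — SINGULAR.
  x = 1: f_y(1, y) = 3*y**2 + 10*y + 7; vanishes at y ∈ {-1}. (1, -1): f_x = -1 ≠ 0.
  x = 2: f_y(2, y) = 3*y**2 + 6*y - 4; no integer root y with |y| ≤ 4.
  x = 3: f_y(3, y) = 3*y**2 + 2*y - 17; no integer root y with |y| ≤ 4.
  x = 4: f_y(4, y) = 3*y**2 - 2*y - 32; no integer root y with |y| ≤ 4.
Only singular point on the grid: (0, -2).
Classify: substitute x = 0 + u, y = -2 + v and expand: f = u**3 - u**2*v - 2*u*v**2 + v**3 + v**2.
No constant or linear terms (consistent with a singular point). Quadratic part: v**2. Cubic part: u**3 - u**2*v - 2*u*v**2 + v**3.
The quadratic part v**2 is a perfect square, so there is a single (double) tangent line v = 0, i.e. y = -2. Restricting the cubic part to that line (v = 0) leaves u**3 ≠ 0, so f is not divisible by v and the branch is v² ≈ -u**3 to lowest order — this is a cusp.
Classification: cusp.


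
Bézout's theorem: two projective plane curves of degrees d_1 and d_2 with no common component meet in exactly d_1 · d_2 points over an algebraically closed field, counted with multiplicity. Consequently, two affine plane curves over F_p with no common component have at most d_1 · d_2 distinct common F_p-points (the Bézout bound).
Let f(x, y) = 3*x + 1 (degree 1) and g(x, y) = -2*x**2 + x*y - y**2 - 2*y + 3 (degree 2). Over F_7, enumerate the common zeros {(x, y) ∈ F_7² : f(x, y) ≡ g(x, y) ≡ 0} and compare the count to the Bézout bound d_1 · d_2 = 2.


Common zeros: {(2, 3), (2, 4)}; count = 2; Bézout bound = 2.

deg(f) = 1, deg(g) = 2, so Bézout bound = 2.
Scan x ∈ F_7. For each x, list the y ∈ F_7 with f(x, y) ≡ 0 and those with g(x, y) ≡ 0 (mod 7); the common zeros in that column are the intersection.
  x = 0: f ≡ 0 at y ∈ ∅; g ≡ 0 at y ∈ {1, 4}; common: ∅.
  x = 1: f ≡ 0 at y ∈ ∅; g ≡ 0 at y ∈ ∅; common: ∅.
  x = 2: f ≡ 0 at y ∈ {0, 1, 2, 3, 4, 5, 6}; g ≡ 0 at y ∈ {3, 4}; common: {3, 4}.
  x = 3: f ≡ 0 at y ∈ ∅; g ≡ 0 at y ∈ {3, 5}; common: ∅.
  x = 4: f ≡ 0 at y ∈ ∅; g ≡ 0 at y ∈ {1}; common: ∅.
  x = 5: f ≡ 0 at y ∈ ∅; g ≡ 0 at y ∈ ∅; common: ∅.
  x = 6: f ≡ 0 at y ∈ ∅; g ≡ 0 at y ∈ ∅; common: ∅.
Collecting: common zeros = {(2, 3), (2, 4)}, so the count is 2.
Comparison with the Bézout bound: 2 ≤ 2 = deg(f)·deg(g), as expected for curves with no common component (the bound is attained).


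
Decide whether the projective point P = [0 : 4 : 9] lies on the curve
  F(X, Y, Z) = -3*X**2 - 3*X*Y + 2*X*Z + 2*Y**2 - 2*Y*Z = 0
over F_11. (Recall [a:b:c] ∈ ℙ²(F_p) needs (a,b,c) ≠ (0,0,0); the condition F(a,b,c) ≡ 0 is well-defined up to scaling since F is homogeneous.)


F(0,4,9) ≡ 4 (mod 11); P is NOT on the curve.

Evaluate F(0, 4, 9) term-by-term (mod 11).
  -3*X**2 ↦ -3·0·1·1 = 0
  -3*X*Y ↦ -3·0·4·1 = 0
  2*X*Z ↦ 2·0·1·9 = 0
  2*Y**2 ↦ 2·1·16·1 = 32
  -2*Y*Z ↦ -2·1·4·9 = -72
Sum: F(0, 4, 9) = (0) + (0) + (0) + (32) + (-72) = -40.
Reducing mod 11: -40 ≡ 4 (mod 11).
Since F(a, b, c) ≡ 4 ≠ 0 (mod 11), P does NOT lie on the curve.


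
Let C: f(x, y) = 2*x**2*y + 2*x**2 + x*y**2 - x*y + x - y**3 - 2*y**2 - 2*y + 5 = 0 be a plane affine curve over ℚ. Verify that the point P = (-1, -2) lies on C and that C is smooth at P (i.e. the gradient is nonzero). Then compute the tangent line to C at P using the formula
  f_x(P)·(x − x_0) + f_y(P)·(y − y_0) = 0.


Tangent line at P: 11*x + y + 13 = 0.

Step 1: f(-1, -2) = 0, so P lies on C.
Step 2: partial derivatives
  f_x(x, y) = 4*x*y + 4*x + y**2 - y + 1, f_y(x, y) = 2*x**2 + 2*x*y - x - 3*y**2 - 4*y - 2.
  f_x(P) = 11, f_y(P) = 1 (gradient nonzero, so P is smooth).
Step 3: tangent line at P: 11·(x − -1) + 1·(y − -2) = 0.
Expanding: 11*x + y + 13 = 0.


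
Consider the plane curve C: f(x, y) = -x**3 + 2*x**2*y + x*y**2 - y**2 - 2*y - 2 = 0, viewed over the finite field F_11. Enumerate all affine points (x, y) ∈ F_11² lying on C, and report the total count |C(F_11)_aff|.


Affine F_11-points: {(3, 1), (3, 2), (4, 0), (4, 1), (6, 1), (6, 7), (9, 6), (9, 7), (10, 4), (10, 7)}; count = 10.

For each of the 121 pairs (x, y) ∈ F_11², evaluate f(x, y) mod 11. Record the zeros.
  x = 0: [0↦9, 1↦6, 2↦1, 3↦5, 4↦7, 5↦7, 6↦5, 7↦1, 8↦6, 9↦9, 10↦10]  zeros at y ∈ ∅
  x = 1: [0↦8, 1↦8, 2↦8, 3↦8, 4↦8, 5↦8, 6↦8, 7↦8, 8↦8, 9↦8, 10↦8]  zeros at y ∈ ∅
  x = 2: [0↦1, 1↦8, 2↦6, 3↦6, 4↦8, 5↦1, 6↦7, 7↦4, 8↦3, 9↦4, 10↦7]  zeros at y ∈ ∅
  x = 3: [0↦4, 1↦0, 2↦0, 3↦4, 4↦1, 5↦2, 6↦7, 7↦5, 8↦7, 9↦2, 10↦1]  zeros at y ∈ {1, 2}
  x = 4: [0↦0, 1↦0, 2↦6, 3↦7, 4↦3, 5↦5, 6↦2, 7↦5, 8↦3, 9↦7, 10↦6]  zeros at y ∈ {0, 1}
  x = 5: [0↦5, 1↦2, 2↦7, 3↦9, 4↦8, 5↦4, 6↦8, 7↦9, 8↦7, 9↦2, 10↦5]  zeros at y ∈ ∅
  x = 6: [0↦2, 1↦0, 2↦8, 3↦4, 4↦10, 5↦4, 6↦8, 7↦0, 8↦2, 9↦3, 10↦3]  zeros at y ∈ {1, 7}
  x = 7: [0↦7, 1↦10, 2↦3, 3↦8, 4↦3, 5↦10, 6↦7, 7↦5, 8↦4, 9↦4, 10↦5]  zeros at y ∈ ∅
  x = 8: [0↦3, 1↦4, 2↦8, 3↦4, 4↦3, 5↦5, 6↦10, 7↦7, 8↦7, 9↦10, 10↦5]  zeros at y ∈ ∅
  x = 9: [0↦6, 1↦9, 2↦6, 3↦8, 4↦4, 5↦5, 6↦0, 7↦0, 8↦5, 9↦4, 10↦8]  zeros at y ∈ {6, 7}
  x = 10: [0↦10, 1↦8, 2↦2, 3↦3, 4↦0, 5↦4, 6↦4, 7↦0, 8↦3, 9↦2, 10↦8]  zeros at y ∈ {4, 7}
Collecting zeros: affine points = {(3, 1), (3, 2), (4, 0), (4, 1), (6, 1), (6, 7), (9, 6), (9, 7), (10, 4), (10, 7)}.
Total count |C(F_11)_aff| = 10.


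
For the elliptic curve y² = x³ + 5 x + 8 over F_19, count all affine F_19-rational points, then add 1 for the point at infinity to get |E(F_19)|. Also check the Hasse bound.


Affine points = {(2, 8), (2, 11), (4, 4), (4, 15), (5, 5), (5, 14), (6, 8), (6, 11), (7, 5), (7, 14), (8, 3), (8, 16), (11, 8), (11, 11), (13, 3), (13, 16), (15, 0), (16, 2), (16, 17), (17, 3), (17, 16)}; affine count = 21; |E(F_19)| = 22.

Discriminant check: Δ ∝ 4a³ + 27b² = 4·5³ + 27·8² = 4·125 + 27·64 ≡ 5 (mod 19). Nonzero ⇒ E is nonsingular.
For each x ∈ F_19, compute rhs = x³ + 5·x + 8 mod 19, then count y ∈ F_19 with y² ≡ rhs.
  x = 0: rhs = 8, matching y values: none (0 points).
  x = 1: rhs = 14, matching y values: none (0 points).
  x = 2: rhs = 7, matching y values: 8, 11 (2 points).
  x = 3: rhs = 12, matching y values: none (0 points).
  x = 4: rhs = 16, matching y values: 4, 15 (2 points).
  x = 5: rhs = 6, matching y values: 5, 14 (2 points).
  x = 6: rhs = 7, matching y values: 8, 11 (2 points).
  x = 7: rhs = 6, matching y values: 5, 14 (2 points).
  x = 8: rhs = 9, matching y values: 3, 16 (2 points).
  x = 9: rhs = 3, matching y values: none (0 points).
  x = 10: rhs = 13, matching y values: none (0 points).
  x = 11: rhs = 7, matching y values: 8, 11 (2 points).
  x = 12: rhs = 10, matching y values: none (0 points).
  x = 13: rhs = 9, matching y values: 3, 16 (2 points).
  x = 14: rhs = 10, matching y values: none (0 points).
  x = 15: rhs = 0, matching y values: 0 (1 points).
  x = 16: rhs = 4, matching y values: 2, 17 (2 points).
  x = 17: rhs = 9, matching y values: 3, 16 (2 points).
  x = 18: rhs = 2, matching y values: none (0 points).
Total affine count: 21.
Full point count |E(F_19)| = 21 + 1 = 22.
Hasse bound: |22 − (19+1)| = |2| = 2 ≤ 2√19 ≈ 8.7178 ✓.


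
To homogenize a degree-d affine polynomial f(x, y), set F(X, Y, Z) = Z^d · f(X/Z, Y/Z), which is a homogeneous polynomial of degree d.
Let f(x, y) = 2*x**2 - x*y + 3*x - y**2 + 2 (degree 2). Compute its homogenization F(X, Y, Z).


F(X, Y, Z) = 2*X**2 - X*Y + 3*X*Z - Y**2 + 2*Z**2

deg(f) = 2.
Substitute x = X/Z, y = Y/Z into f, then multiply by Z^2.
  monomial 2·x^2·y^0 ↦ 2·X^2·Y^0·Z^0.
  monomial -1·x^1·y^1 ↦ -1·X^1·Y^1·Z^0.
  monomial 3·x^1·y^0 ↦ 3·X^1·Y^0·Z^1.
  monomial -1·x^0·y^2 ↦ -1·X^0·Y^2·Z^0.
  monomial 2·x^0·y^0 ↦ 2·X^0·Y^0·Z^2.
Collecting: F(X, Y, Z) = 2*X**2 - X*Y + 3*X*Z - Y**2 + 2*Z**2.


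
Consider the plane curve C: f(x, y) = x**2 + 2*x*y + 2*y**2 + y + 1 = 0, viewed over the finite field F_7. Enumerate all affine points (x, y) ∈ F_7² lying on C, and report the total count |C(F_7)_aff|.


Affine F_7-points: {(0, 5), (1, 1), (3, 3), (3, 4), (4, 1), (4, 5), (5, 2), (5, 3)}; count = 8.

For each of the 49 pairs (x, y) ∈ F_7², evaluate f(x, y) mod 7. Record the zeros.
  x = 0: [0↦1, 1↦4, 2↦4, 3↦1, 4↦2, 5↦0, 6↦2]  zeros at y ∈ {5}
  x = 1: [0↦2, 1↦0, 2↦2, 3↦1, 4↦4, 5↦4, 6↦1]  zeros at y ∈ {1}
  x = 2: [0↦5, 1↦5, 2↦2, 3↦3, 4↦1, 5↦3, 6↦2]  zeros at y ∈ ∅
  x = 3: [0↦3, 1↦5, 2↦4, 3↦0, 4↦0, 5↦4, 6↦5]  zeros at y ∈ {3, 4}
  x = 4: [0↦3, 1↦0, 2↦1, 3↦6, 4↦1, 5↦0, 6↦3]  zeros at y ∈ {1, 5}
  x = 5: [0↦5, 1↦4, 2↦0, 3↦0, 4↦4, 5↦5, 6↦3]  zeros at y ∈ {2, 3}
  x = 6: [0↦2, 1↦3, 2↦1, 3↦3, 4↦2, 5↦5, 6↦5]  zeros at y ∈ ∅
Collecting zeros: affine points = {(0, 5), (1, 1), (3, 3), (3, 4), (4, 1), (4, 5), (5, 2), (5, 3)}.
Total count |C(F_7)_aff| = 8.


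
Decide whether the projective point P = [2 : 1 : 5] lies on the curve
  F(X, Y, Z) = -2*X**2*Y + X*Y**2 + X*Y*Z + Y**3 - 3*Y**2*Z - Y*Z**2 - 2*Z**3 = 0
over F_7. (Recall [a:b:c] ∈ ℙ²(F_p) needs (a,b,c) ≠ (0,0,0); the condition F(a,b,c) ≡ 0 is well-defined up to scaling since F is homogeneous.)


F(2,1,5) ≡ 2 (mod 7); P is NOT on the curve.

Evaluate F(2, 1, 5) term-by-term (mod 7).
  -2*X**2*Y ↦ -2·4·1·1 = -8
  X*Y**2 ↦ 1·2·1·1 = 2
  X*Y*Z ↦ 1·2·1·5 = 10
  Y**3 ↦ 1·1·1·1 = 1
  -3*Y**2*Z ↦ -3·1·1·5 = -15
  -Y*Z**2 ↦ -1·1·1·25 = -25
  -2*Z**3 ↦ -2·1·1·125 = -250
Sum: F(2, 1, 5) = (-8) + (2) + (10) + (1) + (-15) + (-25) + (-250) = -285.
Reducing mod 7: -285 ≡ 2 (mod 7).
Since F(a, b, c) ≡ 2 ≠ 0 (mod 7), P does NOT lie on the curve.


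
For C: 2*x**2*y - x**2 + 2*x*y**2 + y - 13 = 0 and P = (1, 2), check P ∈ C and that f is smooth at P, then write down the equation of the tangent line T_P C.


Tangent line at P: 14*x + 11*y - 36 = 0.

Step 1: f(1, 2) = 0, so P lies on C.
Step 2: partial derivatives
  f_x(x, y) = 4*x*y - 2*x + 2*y**2, f_y(x, y) = 2*x**2 + 4*x*y + 1.
  f_x(P) = 14, f_y(P) = 11 (gradient nonzero, so P is smooth).
Step 3: tangent line at P: 14·(x − 1) + 11·(y − 2) = 0.
Expanding: 14*x + 11*y - 36 = 0.


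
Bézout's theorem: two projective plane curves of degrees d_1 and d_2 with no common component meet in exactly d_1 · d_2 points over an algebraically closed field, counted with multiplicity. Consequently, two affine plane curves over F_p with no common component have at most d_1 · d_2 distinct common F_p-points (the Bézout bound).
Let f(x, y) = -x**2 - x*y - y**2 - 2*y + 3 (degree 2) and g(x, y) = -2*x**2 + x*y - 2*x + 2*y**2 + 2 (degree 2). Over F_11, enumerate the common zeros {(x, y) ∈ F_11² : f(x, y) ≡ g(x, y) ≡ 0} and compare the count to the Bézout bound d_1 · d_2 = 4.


Common zeros: ∅; count = 0; Bézout bound = 4.

deg(f) = 2, deg(g) = 2, so Bézout bound = 4.
Scan x ∈ F_11. For each x, list the y ∈ F_11 with f(x, y) ≡ 0 and those with g(x, y) ≡ 0 (mod 11); the common zeros in that column are the intersection.
  x = 0: f ≡ 0 at y ∈ {1, 8}; g ≡ 0 at y ∈ ∅; common: ∅.
  x = 1: f ≡ 0 at y ∈ ∅; g ≡ 0 at y ∈ ∅; common: ∅.
  x = 2: f ≡ 0 at y ∈ {3, 4}; g ≡ 0 at y ∈ ∅; common: ∅.
  x = 3: f ≡ 0 at y ∈ {8, 9}; g ≡ 0 at y ∈ {0, 4}; common: ∅.
  x = 4: f ≡ 0 at y ∈ ∅; g ≡ 0 at y ∈ {2, 7}; common: ∅.
  x = 5: f ≡ 0 at y ∈ {0, 4}; g ≡ 0 at y ∈ {6, 8}; common: ∅.
  x = 6: f ≡ 0 at y ∈ {0, 3}; g ≡ 0 at y ∈ ∅; common: ∅.
  x = 7: f ≡ 0 at y ∈ ∅; g ≡ 0 at y ∈ {0, 2}; common: ∅.
  x = 8: f ≡ 0 at y ∈ ∅; g ≡ 0 at y ∈ {1, 6}; common: ∅.
  x = 9: f ≡ 0 at y ∈ ∅; g ≡ 0 at y ∈ {4, 8}; common: ∅.
  x = 10: f ≡ 0 at y ∈ {1, 9}; g ≡ 0 at y ∈ ∅; common: ∅.
Collecting: common zeros = ∅, so the count is 0.
Comparison with the Bézout bound: 0 ≤ 4 = deg(f)·deg(g), as expected for curves with no common component (the affine F_11-count falls short of the bound because intersections may lie at infinity, over extension fields, or carry multiplicity).


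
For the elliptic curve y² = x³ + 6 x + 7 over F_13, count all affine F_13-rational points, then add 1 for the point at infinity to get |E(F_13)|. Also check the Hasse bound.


Affine points = {(1, 1), (1, 12), (2, 1), (2, 12), (3, 0), (4, 2), (4, 11), (6, 5), (6, 8), (9, 6), (9, 7), (10, 1), (10, 12), (11, 0), (12, 0)}; affine count = 15; |E(F_13)| = 16.

Discriminant check: Δ ∝ 4a³ + 27b² = 4·6³ + 27·7² = 4·216 + 27·49 ≡ 3 (mod 13). Nonzero ⇒ E is nonsingular.
For each x ∈ F_13, compute rhs = x³ + 6·x + 7 mod 13, then count y ∈ F_13 with y² ≡ rhs.
  x = 0: rhs = 7, matching y values: none (0 points).
  x = 1: rhs = 1, matching y values: 1, 12 (2 points).
  x = 2: rhs = 1, matching y values: 1, 12 (2 points).
  x = 3: rhs = 0, matching y values: 0 (1 points).
  x = 4: rhs = 4, matching y values: 2, 11 (2 points).
  x = 5: rhs = 6, matching y values: none (0 points).
  x = 6: rhs = 12, matching y values: 5, 8 (2 points).
  x = 7: rhs = 2, matching y values: none (0 points).
  x = 8: rhs = 8, matching y values: none (0 points).
  x = 9: rhs = 10, matching y values: 6, 7 (2 points).
  x = 10: rhs = 1, matching y values: 1, 12 (2 points).
  x = 11: rhs = 0, matching y values: 0 (1 points).
  x = 12: rhs = 0, matching y values: 0 (1 points).
Total affine count: 15.
Full point count |E(F_13)| = 15 + 1 = 16.
Hasse bound: |16 − (13+1)| = |2| = 2 ≤ 2√13 ≈ 7.2111 ✓.


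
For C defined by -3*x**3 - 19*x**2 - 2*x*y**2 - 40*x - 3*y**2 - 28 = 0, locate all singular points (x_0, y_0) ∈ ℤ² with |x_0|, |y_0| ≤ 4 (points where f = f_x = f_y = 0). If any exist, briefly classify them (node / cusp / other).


Singular points: {(-2, 0)}; classification: node.

Compute partial derivatives:
  f_x = -9*x**2 - 38*x - 2*y**2 - 40.
  f_y = -4*x*y - 6*y.
Scan x_0 ∈ {−4, ..., 4}. For each x_0, f_y(x_0, y) is a polynomial in y; find its integer roots y ∈ {−4, ..., 4}, then test f_x and f at those candidates.
  x = -4: f_y(-4, y) = 10*y; vanishes at y ∈ {0}. (-4, 0): f_x = -32 ≠ 0.
  x = -3: f_y(-3, y) = 6*y; vanishes at y ∈ {0}. (-3, 0): f_x = -7 ≠ 0.
  x = -2: f_y(-2, y) = 2*y; vanishes at y ∈ {0}. (-2, 0): f_x = 0, f = 0 — SINGULAR.
  x = -1: f_y(-1, y) = -2*y; vanishes at y ∈ {0}. (-1, 0): f_x = -11 ≠ 0.
  x = 0: f_y(0, y) = -6*y; vanishes at y ∈ {0}. (0, 0): f_x = -40 ≠ 0.
  x = 1: f_y(1, y) = -10*y; vanishes at y ∈ {0}. (1, 0): f_x = -87 ≠ 0.
  x = 2: f_y(2, y) = -14*y; vanishes at y ∈ {0}. (2, 0): f_x = -152 ≠ 0.
  x = 3: f_y(3, y) = -18*y; vanishes at y ∈ {0}. (3, 0): f_x = -235 ≠ 0.
  x = 4: f_y(4, y) = -22*y; vanishes at y ∈ {0}. (4, 0): f_x = -336 ≠ 0.
Only singular point on the grid: (-2, 0).
Classify: substitute x = -2 + u, y = 0 + v and expand: f = -3*u**3 - u**2 - 2*u*v**2 + v**2.
No constant or linear terms (consistent with a singular point). Quadratic part: -u**2 + v**2. Cubic part: -3*u**3 - 2*u*v**2.
The quadratic part v**2 - u**2 = (v − u)(v + u) splits into two distinct linear factors, so there are two distinct tangent lines y − 0 = ±(x − -2) — this is a node (ordinary double point).
Classification: node.


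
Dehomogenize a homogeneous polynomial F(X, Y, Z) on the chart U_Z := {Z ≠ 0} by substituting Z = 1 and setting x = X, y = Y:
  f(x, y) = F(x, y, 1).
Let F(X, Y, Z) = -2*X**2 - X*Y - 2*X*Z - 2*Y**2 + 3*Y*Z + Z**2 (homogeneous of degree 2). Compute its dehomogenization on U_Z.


f(x, y) = -2*x**2 - x*y - 2*x - 2*y**2 + 3*y + 1

On U_Z we set Z = 1. Each monomial c·X^i·Y^j·Z^k in F becomes c·x^i·y^j·1^k = c·x^i·y^j.
Substituting Z = 1: F(X, Y, 1) = -2*x**2 - x*y - 2*x - 2*y**2 + 3*y + 1.
Note: deg(f) ≤ deg(F) = 2; strict inequality happens when F is divisible by Z (lost terms).


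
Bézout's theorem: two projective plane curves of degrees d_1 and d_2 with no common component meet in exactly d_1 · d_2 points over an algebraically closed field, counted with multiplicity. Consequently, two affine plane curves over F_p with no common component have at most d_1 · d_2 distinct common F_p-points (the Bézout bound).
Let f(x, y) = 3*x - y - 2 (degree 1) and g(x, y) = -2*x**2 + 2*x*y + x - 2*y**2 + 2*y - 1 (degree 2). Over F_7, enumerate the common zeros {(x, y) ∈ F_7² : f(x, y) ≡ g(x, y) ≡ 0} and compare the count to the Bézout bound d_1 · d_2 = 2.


Common zeros: {(1, 1)}; count = 1; Bézout bound = 2.

deg(f) = 1, deg(g) = 2, so Bézout bound = 2.
Scan x ∈ F_7. For each x, list the y ∈ F_7 with f(x, y) ≡ 0 and those with g(x, y) ≡ 0 (mod 7); the common zeros in that column are the intersection.
  x = 0: f ≡ 0 at y ∈ {5}; g ≡ 0 at y ∈ ∅; common: ∅.
  x = 1: f ≡ 0 at y ∈ {1}; g ≡ 0 at y ∈ {1}; common: {1}.
  x = 2: f ≡ 0 at y ∈ {4}; g ≡ 0 at y ∈ {0, 3}; common: ∅.
  x = 3: f ≡ 0 at y ∈ {0}; g ≡ 0 at y ∈ ∅; common: ∅.
  x = 4: f ≡ 0 at y ∈ {3}; g ≡ 0 at y ∈ {1, 4}; common: ∅.
  x = 5: f ≡ 0 at y ∈ {6}; g ≡ 0 at y ∈ {3}; common: ∅.
  x = 6: f ≡ 0 at y ∈ {2}; g ≡ 0 at y ∈ ∅; common: ∅.
Collecting: common zeros = {(1, 1)}, so the count is 1.
Comparison with the Bézout bound: 1 ≤ 2 = deg(f)·deg(g), as expected for curves with no common component (the affine F_7-count falls short of the bound because intersections may lie at infinity, over extension fields, or carry multiplicity).


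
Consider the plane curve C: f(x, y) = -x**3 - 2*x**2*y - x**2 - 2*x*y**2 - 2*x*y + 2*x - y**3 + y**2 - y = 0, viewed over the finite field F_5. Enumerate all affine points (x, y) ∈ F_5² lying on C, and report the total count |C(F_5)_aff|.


Affine F_5-points: {(0, 0), (1, 0), (1, 4), (2, 1), (3, 0), (4, 2), (4, 3)}; count = 7.

For each of the 25 pairs (x, y) ∈ F_5², evaluate f(x, y) mod 5. Record the zeros.
  x = 0: [0↦0, 1↦4, 2↦4, 3↦4, 4↦3]  zeros at y ∈ {0}
  x = 1: [0↦0, 1↦3, 2↦3, 3↦4, 4↦0]  zeros at y ∈ {0, 4}
  x = 2: [0↦2, 1↦0, 2↦1, 3↦4, 4↦3]  zeros at y ∈ {1}
  x = 3: [0↦0, 1↦4, 2↦2, 3↦3, 4↦1]  zeros at y ∈ {0}
  x = 4: [0↦3, 1↦4, 2↦0, 3↦0, 4↦3]  zeros at y ∈ {2, 3}
Collecting zeros: affine points = {(0, 0), (1, 0), (1, 4), (2, 1), (3, 0), (4, 2), (4, 3)}.
Total count |C(F_5)_aff| = 7.


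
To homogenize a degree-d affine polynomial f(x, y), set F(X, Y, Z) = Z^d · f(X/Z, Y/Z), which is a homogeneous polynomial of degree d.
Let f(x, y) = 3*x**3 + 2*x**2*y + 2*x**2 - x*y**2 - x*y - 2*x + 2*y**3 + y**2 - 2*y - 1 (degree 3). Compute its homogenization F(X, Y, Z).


F(X, Y, Z) = 3*X**3 + 2*X**2*Y + 2*X**2*Z - X*Y**2 - X*Y*Z - 2*X*Z**2 + 2*Y**3 + Y**2*Z - 2*Y*Z**2 - Z**3

deg(f) = 3.
Substitute x = X/Z, y = Y/Z into f, then multiply by Z^3.
  monomial 3·x^3·y^0 ↦ 3·X^3·Y^0·Z^0.
  monomial 2·x^2·y^1 ↦ 2·X^2·Y^1·Z^0.
  monomial 2·x^2·y^0 ↦ 2·X^2·Y^0·Z^1.
  monomial -1·x^1·y^2 ↦ -1·X^1·Y^2·Z^0.
  monomial -1·x^1·y^1 ↦ -1·X^1·Y^1·Z^1.
  monomial -2·x^1·y^0 ↦ -2·X^1·Y^0·Z^2.
  monomial 2·x^0·y^3 ↦ 2·X^0·Y^3·Z^0.
  monomial 1·x^0·y^2 ↦ 1·X^0·Y^2·Z^1.
  monomial -2·x^0·y^1 ↦ -2·X^0·Y^1·Z^2.
  monomial -1·x^0·y^0 ↦ -1·X^0·Y^0·Z^3.
Collecting: F(X, Y, Z) = 3*X**3 + 2*X**2*Y + 2*X**2*Z - X*Y**2 - X*Y*Z - 2*X*Z**2 + 2*Y**3 + Y**2*Z - 2*Y*Z**2 - Z**3.


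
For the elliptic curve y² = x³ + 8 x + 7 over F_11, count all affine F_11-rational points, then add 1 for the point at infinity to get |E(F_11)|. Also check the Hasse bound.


Affine points = {(1, 4), (1, 7), (2, 3), (2, 8), (3, 5), (3, 6), (4, 2), (4, 9), (8, 0), (9, 4), (9, 7), (10, 3), (10, 8)}; affine count = 13; |E(F_11)| = 14.

Discriminant check: Δ ∝ 4a³ + 27b² = 4·8³ + 27·7² = 4·512 + 27·49 ≡ 5 (mod 11). Nonzero ⇒ E is nonsingular.
For each x ∈ F_11, compute rhs = x³ + 8·x + 7 mod 11, then count y ∈ F_11 with y² ≡ rhs.
  x = 0: rhs = 7, matching y values: none (0 points).
  x = 1: rhs = 5, matching y values: 4, 7 (2 points).
  x = 2: rhs = 9, matching y values: 3, 8 (2 points).
  x = 3: rhs = 3, matching y values: 5, 6 (2 points).
  x = 4: rhs = 4, matching y values: 2, 9 (2 points).
  x = 5: rhs = 7, matching y values: none (0 points).
  x = 6: rhs = 7, matching y values: none (0 points).
  x = 7: rhs = 10, matching y values: none (0 points).
  x = 8: rhs = 0, matching y values: 0 (1 points).
  x = 9: rhs = 5, matching y values: 4, 7 (2 points).
  x = 10: rhs = 9, matching y values: 3, 8 (2 points).
Total affine count: 13.
Full point count |E(F_11)| = 13 + 1 = 14.
Hasse bound: |14 − (11+1)| = |2| = 2 ≤ 2√11 ≈ 6.6332 ✓.


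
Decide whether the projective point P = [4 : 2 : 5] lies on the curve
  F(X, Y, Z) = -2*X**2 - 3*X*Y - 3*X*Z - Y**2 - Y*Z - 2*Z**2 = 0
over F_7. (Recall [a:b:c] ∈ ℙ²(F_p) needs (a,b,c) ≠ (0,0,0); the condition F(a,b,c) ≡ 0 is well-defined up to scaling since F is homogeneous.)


F(4,2,5) ≡ 2 (mod 7); P is NOT on the curve.

Evaluate F(4, 2, 5) term-by-term (mod 7).
  -2*X**2 ↦ -2·16·1·1 = -32
  -3*X*Y ↦ -3·4·2·1 = -24
  -3*X*Z ↦ -3·4·1·5 = -60
  -Y**2 ↦ -1·1·4·1 = -4
  -Y*Z ↦ -1·1·2·5 = -10
  -2*Z**2 ↦ -2·1·1·25 = -50
Sum: F(4, 2, 5) = (-32) + (-24) + (-60) + (-4) + (-10) + (-50) = -180.
Reducing mod 7: -180 ≡ 2 (mod 7).
Since F(a, b, c) ≡ 2 ≠ 0 (mod 7), P does NOT lie on the curve.


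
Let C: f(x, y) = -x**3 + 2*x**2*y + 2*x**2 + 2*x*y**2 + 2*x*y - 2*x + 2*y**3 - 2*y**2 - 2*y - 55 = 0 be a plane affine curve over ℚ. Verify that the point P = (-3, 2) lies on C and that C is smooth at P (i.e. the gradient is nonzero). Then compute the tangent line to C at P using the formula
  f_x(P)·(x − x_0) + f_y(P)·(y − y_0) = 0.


Tangent line at P: -53*x + 2*y - 163 = 0.

Step 1: f(-3, 2) = 0, so P lies on C.
Step 2: partial derivatives
  f_x(x, y) = -3*x**2 + 4*x*y + 4*x + 2*y**2 + 2*y - 2, f_y(x, y) = 2*x**2 + 4*x*y + 2*x + 6*y**2 - 4*y - 2.
  f_x(P) = -53, f_y(P) = 2 (gradient nonzero, so P is smooth).
Step 3: tangent line at P: -53·(x − -3) + 2·(y − 2) = 0.
Expanding: -53*x + 2*y - 163 = 0.


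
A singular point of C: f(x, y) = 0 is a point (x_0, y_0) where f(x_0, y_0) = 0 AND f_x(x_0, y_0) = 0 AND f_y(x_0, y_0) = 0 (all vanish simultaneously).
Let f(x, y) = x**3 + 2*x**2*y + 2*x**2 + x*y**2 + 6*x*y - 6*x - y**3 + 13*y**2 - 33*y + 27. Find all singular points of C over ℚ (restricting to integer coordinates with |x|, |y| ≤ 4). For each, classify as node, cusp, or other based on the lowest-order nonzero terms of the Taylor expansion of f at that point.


Singular points: {(-3, 3)}; classification: node.

Compute partial derivatives:
  f_x = 3*x**2 + 4*x*y + 4*x + y**2 + 6*y - 6.
  f_y = 2*x**2 + 2*x*y + 6*x - 3*y**2 + 26*y - 33.
Scan x_0 ∈ {−4, ..., 4}. For each x_0, f_y(x_0, y) is a polynomial in y; find its integer roots y ∈ {−4, ..., 4}, then test f_x and f at those candidates.
  x = -4: f_y(-4, y) = -3*y**2 + 18*y - 25; no integer root y with |y| ≤ 4.
  x = -3: f_y(-3, y) = -3*y**2 + 20*y - 33; vanishes at y ∈ {3}. (-3, 3): f_x = 0, f = 0 — SINGULAR.
  x = -2: f_y(-2, y) = -3*y**2 + 22*y - 37; no integer root y with |y| ≤ 4.
  x = -1: f_y(-1, y) = -3*y**2 + 24*y - 37; no integer root y with |y| ≤ 4.
  x = 0: f_y(0, y) = -3*y**2 + 26*y - 33; no integer root y with |y| ≤ 4.
  x = 1: f_y(1, y) = -3*y**2 + 28*y - 25; vanishes at y ∈ {1}. (1, 1): f_x = 12 ≠ 0.
  x = 2: f_y(2, y) = -3*y**2 + 30*y - 13; no integer root y with |y| ≤ 4.
  x = 3: f_y(3, y) = -3*y**2 + 32*y + 3; no integer root y with |y| ≤ 4.
  x = 4: f_y(4, y) = -3*y**2 + 34*y + 23; no integer root y with |y| ≤ 4.
Only singular point on the grid: (-3, 3).
Classify: substitute x = -3 + u, y = 3 + v and expand: f = u**3 + 2*u**2*v - u**2 + u*v**2 - v**3 + v**2.
No constant or linear terms (consistent with a singular point). Quadratic part: -u**2 + v**2. Cubic part: u**3 + 2*u**2*v + u*v**2 - v**3.
The quadratic part v**2 - u**2 = (v − u)(v + u) splits into two distinct linear factors, so there are two distinct tangent lines y − 3 = ±(x − -3) — this is a node (ordinary double point).
Classification: node.
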